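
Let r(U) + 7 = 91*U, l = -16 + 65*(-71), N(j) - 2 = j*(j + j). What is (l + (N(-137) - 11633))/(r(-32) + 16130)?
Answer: 21276/13211 ≈ 1.6105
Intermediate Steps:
N(j) = 2 + 2*j² (N(j) = 2 + j*(j + j) = 2 + j*(2*j) = 2 + 2*j²)
l = -4631 (l = -16 - 4615 = -4631)
r(U) = -7 + 91*U
(l + (N(-137) - 11633))/(r(-32) + 16130) = (-4631 + ((2 + 2*(-137)²) - 11633))/((-7 + 91*(-32)) + 16130) = (-4631 + ((2 + 2*18769) - 11633))/((-7 - 2912) + 16130) = (-4631 + ((2 + 37538) - 11633))/(-2919 + 16130) = (-4631 + (37540 - 11633))/13211 = (-4631 + 25907)*(1/13211) = 21276*(1/13211) = 21276/13211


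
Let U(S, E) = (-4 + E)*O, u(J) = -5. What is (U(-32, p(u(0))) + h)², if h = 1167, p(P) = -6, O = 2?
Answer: 1315609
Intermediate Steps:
U(S, E) = -8 + 2*E (U(S, E) = (-4 + E)*2 = -8 + 2*E)
(U(-32, p(u(0))) + h)² = ((-8 + 2*(-6)) + 1167)² = ((-8 - 12) + 1167)² = (-20 + 1167)² = 1147² = 1315609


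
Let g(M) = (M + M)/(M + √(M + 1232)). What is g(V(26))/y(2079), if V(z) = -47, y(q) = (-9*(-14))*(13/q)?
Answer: 72897/13312 + 1551*√1185/13312 ≈ 9.4868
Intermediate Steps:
y(q) = 1638/q (y(q) = 126*(13/q) = 1638/q)
g(M) = 2*M/(M + √(1232 + M)) (g(M) = (2*M)/(M + √(1232 + M)) = 2*M/(M + √(1232 + M)))
g(V(26))/y(2079) = (2*(-47)/(-47 + √(1232 - 47)))/((1638/2079)) = (2*(-47)/(-47 + √1185))/((1638*(1/2079))) = (-94/(-47 + √1185))/(26/33) = -94/(-47 + √1185)*(33/26) = -1551/(13*(-47 + √1185))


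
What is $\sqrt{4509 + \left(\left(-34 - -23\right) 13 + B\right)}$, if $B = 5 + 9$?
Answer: $2 \sqrt{1095} \approx 66.182$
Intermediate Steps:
$B = 14$
$\sqrt{4509 + \left(\left(-34 - -23\right) 13 + B\right)} = \sqrt{4509 + \left(\left(-34 - -23\right) 13 + 14\right)} = \sqrt{4509 + \left(\left(-34 + 23\right) 13 + 14\right)} = \sqrt{4509 + \left(\left(-11\right) 13 + 14\right)} = \sqrt{4509 + \left(-143 + 14\right)} = \sqrt{4509 - 129} = \sqrt{4380} = 2 \sqrt{1095}$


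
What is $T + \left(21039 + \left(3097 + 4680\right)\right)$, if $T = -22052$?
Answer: $6764$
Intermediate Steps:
$T + \left(21039 + \left(3097 + 4680\right)\right) = -22052 + \left(21039 + \left(3097 + 4680\right)\right) = -22052 + \left(21039 + 7777\right) = -22052 + 28816 = 6764$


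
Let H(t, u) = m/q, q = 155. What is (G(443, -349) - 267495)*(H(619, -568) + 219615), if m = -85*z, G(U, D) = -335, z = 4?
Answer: -1823385836510/31 ≈ -5.8819e+10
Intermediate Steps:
m = -340 (m = -85*4 = -340)
H(t, u) = -68/31 (H(t, u) = -340/155 = -340*1/155 = -68/31)
(G(443, -349) - 267495)*(H(619, -568) + 219615) = (-335 - 267495)*(-68/31 + 219615) = -267830*6807997/31 = -1823385836510/31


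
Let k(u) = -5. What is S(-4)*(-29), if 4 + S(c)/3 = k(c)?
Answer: 783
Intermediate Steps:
S(c) = -27 (S(c) = -12 + 3*(-5) = -12 - 15 = -27)
S(-4)*(-29) = -27*(-29) = 783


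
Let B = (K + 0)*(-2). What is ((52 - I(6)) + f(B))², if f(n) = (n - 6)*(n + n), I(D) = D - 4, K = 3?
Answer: 37636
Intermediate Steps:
I(D) = -4 + D
B = -6 (B = (3 + 0)*(-2) = 3*(-2) = -6)
f(n) = 2*n*(-6 + n) (f(n) = (-6 + n)*(2*n) = 2*n*(-6 + n))
((52 - I(6)) + f(B))² = ((52 - (-4 + 6)) + 2*(-6)*(-6 - 6))² = ((52 - 1*2) + 2*(-6)*(-12))² = ((52 - 2) + 144)² = (50 + 144)² = 194² = 37636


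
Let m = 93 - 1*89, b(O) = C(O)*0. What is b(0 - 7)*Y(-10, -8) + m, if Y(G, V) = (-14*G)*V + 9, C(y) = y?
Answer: 4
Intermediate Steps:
Y(G, V) = 9 - 14*G*V (Y(G, V) = -14*G*V + 9 = 9 - 14*G*V)
b(O) = 0 (b(O) = O*0 = 0)
m = 4 (m = 93 - 89 = 4)
b(0 - 7)*Y(-10, -8) + m = 0*(9 - 14*(-10)*(-8)) + 4 = 0*(9 - 1120) + 4 = 0*(-1111) + 4 = 0 + 4 = 4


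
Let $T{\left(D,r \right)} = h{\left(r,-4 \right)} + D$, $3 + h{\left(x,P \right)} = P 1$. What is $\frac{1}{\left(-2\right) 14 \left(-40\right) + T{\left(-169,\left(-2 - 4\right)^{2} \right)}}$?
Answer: $\frac{1}{944} \approx 0.0010593$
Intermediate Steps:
$h{\left(x,P \right)} = -3 + P$ ($h{\left(x,P \right)} = -3 + P 1 = -3 + P$)
$T{\left(D,r \right)} = -7 + D$ ($T{\left(D,r \right)} = \left(-3 - 4\right) + D = -7 + D$)
$\frac{1}{\left(-2\right) 14 \left(-40\right) + T{\left(-169,\left(-2 - 4\right)^{2} \right)}} = \frac{1}{\left(-2\right) 14 \left(-40\right) - 176} = \frac{1}{\left(-28\right) \left(-40\right) - 176} = \frac{1}{1120 - 176} = \frac{1}{944}$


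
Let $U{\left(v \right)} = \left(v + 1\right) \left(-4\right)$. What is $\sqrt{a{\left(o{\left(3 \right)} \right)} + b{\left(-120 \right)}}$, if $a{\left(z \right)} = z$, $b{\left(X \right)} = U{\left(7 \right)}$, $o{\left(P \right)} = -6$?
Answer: $i \sqrt{38} \approx 6.1644 i$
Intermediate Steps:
$U{\left(v \right)} = -4 - 4 v$ ($U{\left(v \right)} = \left(1 + v\right) \left(-4\right) = -4 - 4 v$)
$b{\left(X \right)} = -32$ ($b{\left(X \right)} = -4 - 28 = -32$)
$\sqrt{a{\left(o{\left(3 \right)} \right)} + b{\left(-120 \right)}} = \sqrt{-6 - 32} = \sqrt{-38} = i \sqrt{38}$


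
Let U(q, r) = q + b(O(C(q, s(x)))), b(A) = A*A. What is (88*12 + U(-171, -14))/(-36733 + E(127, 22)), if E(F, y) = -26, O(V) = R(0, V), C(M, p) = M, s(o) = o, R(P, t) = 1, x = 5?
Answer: -886/36759 ≈ -0.024103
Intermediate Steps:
O(V) = 1
b(A) = A**2
U(q, r) = 1 + q (U(q, r) = q + 1**2 = q + 1 = 1 + q)
(88*12 + U(-171, -14))/(-36733 + E(127, 22)) = (88*12 + (1 - 171))/(-36733 - 26) = (1056 - 170)/(-36759) = 886*(-1/36759) = -886/36759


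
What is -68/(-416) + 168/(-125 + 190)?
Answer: 1429/520 ≈ 2.7481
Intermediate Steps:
-68/(-416) + 168/(-125 + 190) = -68*(-1/416) + 168/65 = 17/104 + 168*(1/65) = 17/104 + 168/65 = 1429/520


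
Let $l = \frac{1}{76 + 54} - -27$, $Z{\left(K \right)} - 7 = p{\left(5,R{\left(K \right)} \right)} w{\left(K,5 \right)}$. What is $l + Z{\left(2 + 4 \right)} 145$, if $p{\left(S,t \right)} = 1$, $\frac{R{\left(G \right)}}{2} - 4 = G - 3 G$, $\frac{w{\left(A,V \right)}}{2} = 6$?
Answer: $\frac{361661}{130} \approx 2782.0$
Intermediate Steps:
$w{\left(A,V \right)} = 12$ ($w{\left(A,V \right)} = 2 \cdot 6 = 12$)
$R{\left(G \right)} = 8 - 4 G$ ($R{\left(G \right)} = 8 + 2 \left(G - 3 G\right) = 8 + 2 \left(- 2 G\right) = 8 - 4 G$)
$Z{\left(K \right)} = 19$ ($Z{\left(K \right)} = 7 + 1 \cdot 12 = 7 + 12 = 19$)
$l = \frac{3511}{130}$ ($l = \frac{1}{130} + 27 = \frac{3511}{130} \approx 27.008$)
$l + Z{\left(2 + 4 \right)} 145 = \frac{3511}{130} + 19 \cdot 145 = \frac{3511}{130} + 2755 = \frac{361661}{130}$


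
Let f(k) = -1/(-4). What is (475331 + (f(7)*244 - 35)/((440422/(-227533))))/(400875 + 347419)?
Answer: 52335078456/82391285017 ≈ 0.63520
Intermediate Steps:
f(k) = ¼ (f(k) = -1*(-¼) = ¼)
(475331 + (f(7)*244 - 35)/((440422/(-227533))))/(400875 + 347419) = (475331 + ((¼)*244 - 35)/((440422/(-227533))))/(400875 + 347419) = (475331 + (61 - 35)/((440422*(-1/227533))))/748294 = (475331 + 26/(-440422/227533))*(1/748294) = (475331 + 26*(-227533/440422))*(1/748294) = (475331 - 2957929/220211)*(1/748294) = (104670156912/220211)*(1/748294) = 52335078456/82391285017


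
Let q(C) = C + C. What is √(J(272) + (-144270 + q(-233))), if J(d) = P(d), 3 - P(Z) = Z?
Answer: I*√145005 ≈ 380.8*I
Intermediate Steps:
P(Z) = 3 - Z
J(d) = 3 - d
q(C) = 2*C
√(J(272) + (-144270 + q(-233))) = √((3 - 1*272) + (-144270 + 2*(-233))) = √((3 - 272) + (-144270 - 466)) = √(-269 - 144736) = √(-145005) = I*√145005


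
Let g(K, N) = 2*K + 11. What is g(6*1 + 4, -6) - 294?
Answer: -263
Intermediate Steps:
g(K, N) = 11 + 2*K
g(6*1 + 4, -6) - 294 = (11 + 2*(6*1 + 4)) - 294 = (11 + 2*(6 + 4)) - 294 = (11 + 2*10) - 294 = (11 + 20) - 294 = 31 - 294 = -263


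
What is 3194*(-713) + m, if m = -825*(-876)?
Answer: -1554622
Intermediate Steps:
m = 722700
3194*(-713) + m = 3194*(-713) + 722700 = -2277322 + 722700 = -1554622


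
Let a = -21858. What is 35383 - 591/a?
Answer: 257800735/7286 ≈ 35383.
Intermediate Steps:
35383 - 591/a = 35383 - 591/(-21858) = 35383 - 591*(-1)/21858 = 35383 - 1*(-197/7286) = 35383 + 197/7286 = 257800735/7286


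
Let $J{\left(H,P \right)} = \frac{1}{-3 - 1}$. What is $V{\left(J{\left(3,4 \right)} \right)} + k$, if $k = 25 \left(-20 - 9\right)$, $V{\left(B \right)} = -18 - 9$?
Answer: $-752$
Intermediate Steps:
$J{\left(H,P \right)} = - \frac{1}{4}$ ($J{\left(H,P \right)} = \frac{1}{-4} = - \frac{1}{4}$)
$V{\left(B \right)} = -27$
$k = -725$ ($k = 25 \left(-29\right) = -725$)
$V{\left(J{\left(3,4 \right)} \right)} + k = -27 - 725 = -752$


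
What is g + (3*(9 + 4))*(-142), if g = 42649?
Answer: 37111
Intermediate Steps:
g + (3*(9 + 4))*(-142) = 42649 + (3*(9 + 4))*(-142) = 42649 + (3*13)*(-142) = 42649 + 39*(-142) = 42649 - 5538 = 37111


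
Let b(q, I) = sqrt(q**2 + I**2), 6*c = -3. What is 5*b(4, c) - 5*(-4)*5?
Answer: 100 + 5*sqrt(65)/2 ≈ 120.16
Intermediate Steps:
c = -1/2 (c = (1/6)*(-3) = -1/2 ≈ -0.50000)
b(q, I) = sqrt(I**2 + q**2)
5*b(4, c) - 5*(-4)*5 = 5*sqrt((-1/2)**2 + 4**2) - 5*(-4)*5 = 5*sqrt(1/4 + 16) + 20*5 = 5*sqrt(65/4) + 100 = 5*(sqrt(65)/2) + 100 = 5*sqrt(65)/2 + 100 = 100 + 5*sqrt(65)/2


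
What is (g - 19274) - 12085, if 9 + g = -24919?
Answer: -56287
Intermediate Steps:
g = -24928 (g = -9 - 24919 = -24928)
(g - 19274) - 12085 = (-24928 - 19274) - 12085 = -44202 - 12085 = -56287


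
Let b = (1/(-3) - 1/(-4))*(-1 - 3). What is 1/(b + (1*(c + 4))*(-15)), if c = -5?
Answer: 3/46 ≈ 0.065217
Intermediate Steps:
b = ⅓ (b = (1*(-⅓) - 1*(-¼))*(-4) = (-⅓ + ¼)*(-4) = -1/12*(-4) = ⅓ ≈ 0.33333)
1/(b + (1*(c + 4))*(-15)) = 1/(⅓ + (1*(-5 + 4))*(-15)) = 1/(⅓ + (1*(-1))*(-15)) = 1/(⅓ - 1*(-15)) = 1/(⅓ + 15) = 1/(46/3) = 3/46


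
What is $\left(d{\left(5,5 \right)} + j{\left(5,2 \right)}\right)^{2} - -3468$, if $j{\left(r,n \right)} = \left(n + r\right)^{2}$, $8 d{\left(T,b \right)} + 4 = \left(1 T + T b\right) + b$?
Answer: $\frac{400881}{64} \approx 6263.8$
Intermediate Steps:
$d{\left(T,b \right)} = - \frac{1}{2} + \frac{T}{8} + \frac{b}{8} + \frac{T b}{8}$ ($d{\left(T,b \right)} = - \frac{1}{2} + \frac{\left(1 T + T b\right) + b}{8} = - \frac{1}{2} + \frac{\left(T + T b\right) + b}{8} = - \frac{1}{2} + \frac{T + b + T b}{8} = - \frac{1}{2} + \left(\frac{T}{8} + \frac{b}{8} + \frac{T b}{8}\right) = - \frac{1}{2} + \frac{T}{8} + \frac{b}{8} + \frac{T b}{8}$)
$\left(d{\left(5,5 \right)} + j{\left(5,2 \right)}\right)^{2} - -3468 = \left(\left(- \frac{1}{2} + \frac{1}{8} \cdot 5 + \frac{1}{8} \cdot 5 + \frac{1}{8} \cdot 5 \cdot 5\right) + \left(2 + 5\right)^{2}\right)^{2} - -3468 = \left(\left(- \frac{1}{2} + \frac{5}{8} + \frac{5}{8} + \frac{25}{8}\right) + 7^{2}\right)^{2} + 3468 = \left(\frac{31}{8} + 49\right)^{2} + 3468 = \left(\frac{423}{8}\right)^{2} + 3468 = \frac{178929}{64} + 3468 = \frac{400881}{64}$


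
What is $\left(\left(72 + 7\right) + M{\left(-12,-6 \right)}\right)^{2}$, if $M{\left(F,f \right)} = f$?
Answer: $5329$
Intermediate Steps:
$\left(\left(72 + 7\right) + M{\left(-12,-6 \right)}\right)^{2} = \left(\left(72 + 7\right) - 6\right)^{2} = \left(79 - 6\right)^{2} = 73^{2} = 5329$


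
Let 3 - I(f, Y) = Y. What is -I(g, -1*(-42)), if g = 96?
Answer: 39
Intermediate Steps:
I(f, Y) = 3 - Y
-I(g, -1*(-42)) = -(3 - (-1)*(-42)) = -(3 - 1*42) = -(3 - 42) = -1*(-39) = 39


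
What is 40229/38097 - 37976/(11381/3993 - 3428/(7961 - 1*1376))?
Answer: -4226534737491379/259296144273 ≈ -16300.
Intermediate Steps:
40229/38097 - 37976/(11381/3993 - 3428/(7961 - 1*1376)) = 40229*(1/38097) - 37976/(11381*(1/3993) - 3428/(7961 - 1376)) = 40229/38097 - 37976/(11381/3993 - 3428/6585) = 40229/38097 - 37976/6806209/2921545 = 40229/38097 - 37976*2921545/6806209 = 40229/38097 - 110948592920/6806209 = -4226534737491379/259296144273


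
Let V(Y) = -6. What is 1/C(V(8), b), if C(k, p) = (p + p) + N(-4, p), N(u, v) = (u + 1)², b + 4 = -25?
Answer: -1/49 ≈ -0.020408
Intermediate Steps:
b = -29 (b = -4 - 25 = -29)
N(u, v) = (1 + u)²
C(k, p) = 9 + 2*p (C(k, p) = (p + p) + (1 - 4)² = 2*p + (-3)² = 2*p + 9 = 9 + 2*p)
1/C(V(8), b) = 1/(9 + 2*(-29)) = 1/(9 - 58) = 1/(-49) = -1/49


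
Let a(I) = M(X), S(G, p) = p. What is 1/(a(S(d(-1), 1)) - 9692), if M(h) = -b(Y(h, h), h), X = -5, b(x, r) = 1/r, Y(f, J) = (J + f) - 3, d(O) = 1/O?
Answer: -5/48459 ≈ -0.00010318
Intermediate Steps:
Y(f, J) = -3 + J + f
b(x, r) = 1/r
M(h) = -1/h
a(I) = ⅕ (a(I) = -1/(-5) = -1*(-⅕) = ⅕)
1/(a(S(d(-1), 1)) - 9692) = 1/(⅕ - 9692) = 1/(-48459/5) = -5/48459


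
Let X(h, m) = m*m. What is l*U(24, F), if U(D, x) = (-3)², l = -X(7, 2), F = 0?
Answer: -36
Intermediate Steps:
X(h, m) = m²
l = -4 (l = -1*2² = -1*4 = -4)
U(D, x) = 9
l*U(24, F) = -4*9 = -36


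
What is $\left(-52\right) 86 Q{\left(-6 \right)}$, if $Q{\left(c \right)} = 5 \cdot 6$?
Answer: $-134160$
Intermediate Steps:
$Q{\left(c \right)} = 30$
$\left(-52\right) 86 Q{\left(-6 \right)} = \left(-52\right) 86 \cdot 30 = \left(-4472\right) 30 = -134160$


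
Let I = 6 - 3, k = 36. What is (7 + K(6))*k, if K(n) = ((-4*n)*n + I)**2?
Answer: 715968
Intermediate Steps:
I = 3
K(n) = (3 - 4*n**2)**2 (K(n) = ((-4*n)*n + 3)**2 = (-4*n**2 + 3)**2 = (3 - 4*n**2)**2)
(7 + K(6))*k = (7 + (-3 + 4*6**2)**2)*36 = (7 + (-3 + 4*36)**2)*36 = (7 + (-3 + 144)**2)*36 = (7 + 141**2)*36 = (7 + 19881)*36 = 19888*36 = 715968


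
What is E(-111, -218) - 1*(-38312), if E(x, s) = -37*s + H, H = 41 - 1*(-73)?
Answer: 46492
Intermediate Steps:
H = 114 (H = 41 + 73 = 114)
E(x, s) = 114 - 37*s (E(x, s) = -37*s + 114 = 114 - 37*s)
E(-111, -218) - 1*(-38312) = (114 - 37*(-218)) - 1*(-38312) = (114 + 8066) + 38312 = 8180 + 38312 = 46492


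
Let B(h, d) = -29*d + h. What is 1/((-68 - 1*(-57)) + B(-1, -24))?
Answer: 1/684 ≈ 0.0014620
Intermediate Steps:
B(h, d) = h - 29*d
1/((-68 - 1*(-57)) + B(-1, -24)) = 1/((-68 - 1*(-57)) + (-1 - 29*(-24))) = 1/((-68 + 57) + (-1 + 696)) = 1/(-11 + 695) = 1/684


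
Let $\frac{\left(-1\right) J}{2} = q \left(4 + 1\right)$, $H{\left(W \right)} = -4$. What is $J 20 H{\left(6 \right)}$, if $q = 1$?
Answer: $800$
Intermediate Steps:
$J = -10$ ($J = - 2 \cdot 1 \left(4 + 1\right) = - 2 \cdot 1 \cdot 5 = \left(-2\right) 5 = -10$)
$J 20 H{\left(6 \right)} = \left(-10\right) 20 \left(-4\right) = \left(-200\right) \left(-4\right) = 800$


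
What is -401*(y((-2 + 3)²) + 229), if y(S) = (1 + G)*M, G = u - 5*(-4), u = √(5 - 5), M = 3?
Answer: -117092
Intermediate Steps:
u = 0 (u = √0 = 0)
G = 20 (G = 0 - 5*(-4) = 0 + 20 = 20)
y(S) = 63 (y(S) = (1 + 20)*3 = 21*3 = 63)
-401*(y((-2 + 3)²) + 229) = -401*(63 + 229) = -401*292 = -117092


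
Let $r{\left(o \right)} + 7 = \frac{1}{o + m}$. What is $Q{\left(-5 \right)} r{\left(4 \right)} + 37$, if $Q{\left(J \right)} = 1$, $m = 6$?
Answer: $\frac{301}{10} \approx 30.1$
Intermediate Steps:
$r{\left(o \right)} = -7 + \frac{1}{6 + o}$ ($r{\left(o \right)} = -7 + \frac{1}{o + 6} = -7 + \frac{1}{6 + o}$)
$Q{\left(-5 \right)} r{\left(4 \right)} + 37 = 1 \frac{-41 - 28}{6 + 4} + 37 = 1 \frac{-41 - 28}{10} + 37 = 1 \cdot \frac{1}{10} \left(-69\right) + 37 = 1 \left(- \frac{69}{10}\right) + 37 = - \frac{69}{10} + 37 = \frac{301}{10}$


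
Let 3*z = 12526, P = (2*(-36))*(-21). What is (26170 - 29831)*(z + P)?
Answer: -62463982/3 ≈ -2.0821e+7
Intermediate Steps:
P = 1512 (P = -72*(-21) = 1512)
z = 12526/3 (z = (⅓)*12526 = 12526/3 ≈ 4175.3)
(26170 - 29831)*(z + P) = (26170 - 29831)*(12526/3 + 1512) = -3661*17062/3 = -62463982/3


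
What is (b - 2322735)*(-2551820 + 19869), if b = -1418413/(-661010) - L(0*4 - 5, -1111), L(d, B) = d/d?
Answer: 3887431739960861597/661010 ≈ 5.8811e+12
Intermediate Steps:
L(d, B) = 1
b = 757403/661010 (b = -1418413/(-661010) - 1*1 = -1418413*(-1/661010) - 1 = 1418413/661010 - 1 = 757403/661010 ≈ 1.1458)
(b - 2322735)*(-2551820 + 19869) = (757403/661010 - 2322735)*(-2551820 + 19869) = -1535350304947/661010*(-2531951) = 3887431739960861597/661010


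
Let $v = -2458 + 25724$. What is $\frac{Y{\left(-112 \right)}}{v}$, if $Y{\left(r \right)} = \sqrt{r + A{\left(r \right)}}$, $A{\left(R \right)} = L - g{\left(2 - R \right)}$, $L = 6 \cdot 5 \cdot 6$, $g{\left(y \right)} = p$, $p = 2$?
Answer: $\frac{\sqrt{66}}{23266} \approx 0.00034918$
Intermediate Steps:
$g{\left(y \right)} = 2$
$L = 180$ ($L = 30 \cdot 6 = 180$)
$v = 23266$
$A{\left(R \right)} = 178$ ($A{\left(R \right)} = 180 - 2 = 178$)
$Y{\left(r \right)} = \sqrt{178 + r}$ ($Y{\left(r \right)} = \sqrt{r + 178} = \sqrt{178 + r}$)
$\frac{Y{\left(-112 \right)}}{v} = \frac{\sqrt{178 - 112}}{23266} = \sqrt{66} \cdot \frac{1}{23266} = \frac{\sqrt{66}}{23266}$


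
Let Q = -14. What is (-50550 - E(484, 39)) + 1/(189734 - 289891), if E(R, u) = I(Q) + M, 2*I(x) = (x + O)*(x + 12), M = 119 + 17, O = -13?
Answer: -5079261942/100157 ≈ -50713.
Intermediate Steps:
M = 136
I(x) = (-13 + x)*(12 + x)/2 (I(x) = ((x - 13)*(x + 12))/2 = ((-13 + x)*(12 + x))/2 = (-13 + x)*(12 + x)/2)
E(R, u) = 163 (E(R, u) = (-78 + (½)*(-14)² - ½*(-14)) + 136 = (-78 + (½)*196 + 7) + 136 = (-78 + 98 + 7) + 136 = 27 + 136 = 163)
(-50550 - E(484, 39)) + 1/(189734 - 289891) = (-50550 - 1*163) + 1/(189734 - 289891) = (-50550 - 163) + 1/(-100157) = -50713 - 1/100157 = -5079261942/100157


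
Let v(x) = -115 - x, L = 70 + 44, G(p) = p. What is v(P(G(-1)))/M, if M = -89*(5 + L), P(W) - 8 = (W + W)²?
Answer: 127/10591 ≈ 0.011991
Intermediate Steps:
P(W) = 8 + 4*W² (P(W) = 8 + (W + W)² = 8 + (2*W)² = 8 + 4*W²)
L = 114
M = -10591 (M = -89*(5 + 114) = -89*119 = -10591)
v(P(G(-1)))/M = (-115 - (8 + 4*(-1)²))/(-10591) = (-115 - (8 + 4*1))*(-1/10591) = (-115 - (8 + 4))*(-1/10591) = (-115 - 1*12)*(-1/10591) = (-115 - 12)*(-1/10591) = -127*(-1/10591) = 127/10591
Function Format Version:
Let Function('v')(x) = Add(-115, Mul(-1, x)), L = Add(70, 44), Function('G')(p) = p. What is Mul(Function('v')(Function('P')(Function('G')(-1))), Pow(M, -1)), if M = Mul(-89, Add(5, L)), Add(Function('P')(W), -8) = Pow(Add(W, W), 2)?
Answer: Rational(127, 10591) ≈ 0.011991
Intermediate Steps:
Function('P')(W) = Add(8, Mul(4, Pow(W, 2))) (Function('P')(W) = Add(8, Pow(Add(W, W), 2)) = Add(8, Pow(Mul(2, W), 2)) = Add(8, Mul(4, Pow(W, 2))))
L = 114
M = -10591 (M = Mul(-89, Add(5, 114)) = Mul(-89, 119) = -10591)
Mul(Function('v')(Function('P')(Function('G')(-1))), Pow(M, -1)) = Mul(Add(-115, Mul(-1, Add(8, Mul(4, Pow(-1, 2))))), Pow(-10591, -1)) = Mul(Add(-115, Mul(-1, Add(8, Mul(4, 1)))), Rational(-1, 10591)) = Mul(Add(-115, Mul(-1, Add(8, 4))), Rational(-1, 10591)) = Mul(Add(-115, Mul(-1, 12)), Rational(-1, 10591)) = Mul(Add(-115, -12), Rational(-1, 10591)) = Mul(-127, Rational(-1, 10591)) = Rational(127, 10591)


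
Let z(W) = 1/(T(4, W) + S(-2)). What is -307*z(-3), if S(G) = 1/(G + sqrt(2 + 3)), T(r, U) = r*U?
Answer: 614/19 + 307*sqrt(5)/95 ≈ 39.542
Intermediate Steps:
T(r, U) = U*r
S(G) = 1/(G + sqrt(5))
z(W) = 1/(1/(-2 + sqrt(5)) + 4*W) (z(W) = 1/(W*4 + 1/(-2 + sqrt(5))) = 1/(4*W + 1/(-2 + sqrt(5))) = 1/(1/(-2 + sqrt(5)) + 4*W))
-307*z(-3) = -307*(2 - sqrt(5))/(-1 + 4*(-3)*(2 - sqrt(5))) = -307*(2 - sqrt(5))/(-1 + (-24 + 12*sqrt(5))) = -307*(2 - sqrt(5))/(-25 + 12*sqrt(5))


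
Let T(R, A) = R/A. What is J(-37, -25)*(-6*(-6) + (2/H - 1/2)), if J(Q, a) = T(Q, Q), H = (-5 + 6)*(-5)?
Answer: 351/10 ≈ 35.100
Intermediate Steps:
H = -5 (H = 1*(-5) = -5)
J(Q, a) = 1 (J(Q, a) = Q/Q = 1)
J(-37, -25)*(-6*(-6) + (2/H - 1/2)) = 1*(-6*(-6) + (2/(-5) - 1/2)) = 1*(36 + (2*(-⅕) - 1*½)) = 1*(36 + (-⅖ - ½)) = 1*(36 - 9/10) = 1*(351/10) = 351/10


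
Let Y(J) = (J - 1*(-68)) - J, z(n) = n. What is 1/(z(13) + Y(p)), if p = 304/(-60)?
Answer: 1/81 ≈ 0.012346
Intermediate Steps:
p = -76/15 (p = 304*(-1/60) = -76/15 ≈ -5.0667)
Y(J) = 68 (Y(J) = (J + 68) - J = (68 + J) - J = 68)
1/(z(13) + Y(p)) = 1/(13 + 68) = 1/81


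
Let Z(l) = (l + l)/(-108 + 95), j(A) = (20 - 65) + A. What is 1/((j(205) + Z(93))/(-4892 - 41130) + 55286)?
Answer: 299143/16538418951 ≈ 1.8088e-5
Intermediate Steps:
j(A) = -45 + A
Z(l) = -2*l/13 (Z(l) = (2*l)/(-13) = (2*l)*(-1/13) = -2*l/13)
1/((j(205) + Z(93))/(-4892 - 41130) + 55286) = 1/(((-45 + 205) - 2/13*93)/(-4892 - 41130) + 55286) = 1/((160 - 186/13)/(-46022) + 55286) = 1/((1894/13)*(-1/46022) + 55286) = 1/(-947/299143 + 55286) = 1/(16538418951/299143) = 299143/16538418951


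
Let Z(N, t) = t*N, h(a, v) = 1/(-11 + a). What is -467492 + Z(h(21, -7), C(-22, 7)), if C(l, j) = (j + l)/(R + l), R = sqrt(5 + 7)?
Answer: -220656191/472 + 3*sqrt(3)/472 ≈ -4.6749e+5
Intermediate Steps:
R = 2*sqrt(3) (R = sqrt(12) = 2*sqrt(3) ≈ 3.4641)
C(l, j) = (j + l)/(l + 2*sqrt(3)) (C(l, j) = (j + l)/(2*sqrt(3) + l) = (j + l)/(l + 2*sqrt(3)))
Z(N, t) = N*t
-467492 + Z(h(21, -7), C(-22, 7)) = -467492 + ((7 - 22)/(-22 + 2*sqrt(3)))/(-11 + 21) = -467492 + (-15/(-22 + 2*sqrt(3)))/10 = -467492 - 3/(2*(-22 + 2*sqrt(3)))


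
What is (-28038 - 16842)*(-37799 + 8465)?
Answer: 1316509920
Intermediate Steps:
(-28038 - 16842)*(-37799 + 8465) = -44880*(-29334) = 1316509920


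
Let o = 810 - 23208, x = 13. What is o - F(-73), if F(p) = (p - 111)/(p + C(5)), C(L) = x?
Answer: -336016/15 ≈ -22401.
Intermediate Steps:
C(L) = 13
o = -22398
F(p) = (-111 + p)/(13 + p) (F(p) = (p - 111)/(p + 13) = (-111 + p)/(13 + p))
o - F(-73) = -22398 - (-111 - 73)/(13 - 73) = -22398 - (-184)/(-60) = -22398 - (-1)*(-184)/60 = -22398 - 1*46/15 = -22398 - 46/15 = -336016/15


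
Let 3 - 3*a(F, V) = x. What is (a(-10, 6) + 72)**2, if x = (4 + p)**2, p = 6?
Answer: 14161/9 ≈ 1573.4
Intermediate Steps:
x = 100 (x = (4 + 6)**2 = 10**2 = 100)
a(F, V) = -97/3 (a(F, V) = 1 - 1/3*100 = 1 - 100/3 = -97/3)
(a(-10, 6) + 72)**2 = (-97/3 + 72)**2 = (119/3)**2 = 14161/9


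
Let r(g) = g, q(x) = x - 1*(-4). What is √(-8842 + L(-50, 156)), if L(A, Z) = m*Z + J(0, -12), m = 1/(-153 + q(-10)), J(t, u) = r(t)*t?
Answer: I*√24839934/53 ≈ 94.037*I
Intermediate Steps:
q(x) = 4 + x (q(x) = x + 4 = 4 + x)
J(t, u) = t² (J(t, u) = t*t = t²)
m = -1/159 (m = 1/(-153 + (4 - 10)) = 1/(-153 - 6) = 1/(-159) = -1/159 ≈ -0.0062893)
L(A, Z) = -Z/159 (L(A, Z) = -Z/159 + 0² = -Z/159 + 0 = -Z/159)
√(-8842 + L(-50, 156)) = √(-8842 - 1/159*156) = √(-8842 - 52/53) = √(-468678/53) = I*√24839934/53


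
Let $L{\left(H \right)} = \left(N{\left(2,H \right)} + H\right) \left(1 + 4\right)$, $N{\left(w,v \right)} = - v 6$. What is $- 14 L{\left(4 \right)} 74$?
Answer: $103600$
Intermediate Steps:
$N{\left(w,v \right)} = - 6 v$
$L{\left(H \right)} = - 25 H$ ($L{\left(H \right)} = \left(- 6 H + H\right) \left(1 + 4\right) = - 5 H 5 = - 25 H$)
$- 14 L{\left(4 \right)} 74 = - 14 \left(\left(-25\right) 4\right) 74 = \left(-14\right) \left(-100\right) 74 = 1400 \cdot 74 = 103600$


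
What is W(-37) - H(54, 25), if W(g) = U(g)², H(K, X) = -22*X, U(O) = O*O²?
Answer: 2565726959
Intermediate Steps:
U(O) = O³
W(g) = g⁶ (W(g) = (g³)² = g⁶)
W(-37) - H(54, 25) = (-37)⁶ - (-22)*25 = 2565726409 - 1*(-550) = 2565726409 + 550 = 2565726959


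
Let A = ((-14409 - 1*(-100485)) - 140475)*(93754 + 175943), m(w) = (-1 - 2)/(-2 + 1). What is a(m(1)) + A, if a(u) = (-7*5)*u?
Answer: -14671247208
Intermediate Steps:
m(w) = 3 (m(w) = -3/(-1) = -3*(-1) = 3)
a(u) = -35*u
A = -14671247103 (A = ((-14409 + 100485) - 140475)*269697 = (86076 - 140475)*269697 = -54399*269697 = -14671247103)
a(m(1)) + A = -35*3 - 14671247103 = -105 - 14671247103 = -14671247208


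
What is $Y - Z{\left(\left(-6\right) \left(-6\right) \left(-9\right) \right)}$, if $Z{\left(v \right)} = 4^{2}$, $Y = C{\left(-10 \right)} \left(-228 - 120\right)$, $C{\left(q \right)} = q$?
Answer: $3464$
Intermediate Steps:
$Y = 3480$ ($Y = - 10 \left(-228 - 120\right) = \left(-10\right) \left(-348\right) = 3480$)
$Z{\left(v \right)} = 16$
$Y - Z{\left(\left(-6\right) \left(-6\right) \left(-9\right) \right)} = 3480 - 16 = 3464$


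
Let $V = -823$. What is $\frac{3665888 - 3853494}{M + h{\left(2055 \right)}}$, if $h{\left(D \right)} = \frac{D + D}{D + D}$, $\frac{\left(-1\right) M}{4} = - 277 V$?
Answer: $\frac{187606}{911883} \approx 0.20573$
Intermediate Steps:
$M = -911884$ ($M = - 4 \left(\left(-277\right) \left(-823\right)\right) = \left(-4\right) 227971 = -911884$)
$h{\left(D \right)} = 1$ ($h{\left(D \right)} = \frac{2 D}{2 D} = 2 D \frac{1}{2 D} = 1$)
$\frac{3665888 - 3853494}{M + h{\left(2055 \right)}} = \frac{3665888 - 3853494}{-911884 + 1} = - \frac{187606}{-911883} = \left(-187606\right) \left(- \frac{1}{911883}\right) = \frac{187606}{911883}$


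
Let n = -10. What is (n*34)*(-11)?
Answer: 3740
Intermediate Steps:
(n*34)*(-11) = -10*34*(-11) = -340*(-11) = 3740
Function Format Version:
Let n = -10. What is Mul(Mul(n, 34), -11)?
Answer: 3740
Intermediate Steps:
Mul(Mul(n, 34), -11) = Mul(Mul(-10, 34), -11) = Mul(-340, -11) = 3740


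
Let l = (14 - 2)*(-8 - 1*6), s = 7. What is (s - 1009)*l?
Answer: 168336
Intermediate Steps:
l = -168 (l = 12*(-8 - 6) = 12*(-14) = -168)
(s - 1009)*l = (7 - 1009)*(-168) = -1002*(-168) = 168336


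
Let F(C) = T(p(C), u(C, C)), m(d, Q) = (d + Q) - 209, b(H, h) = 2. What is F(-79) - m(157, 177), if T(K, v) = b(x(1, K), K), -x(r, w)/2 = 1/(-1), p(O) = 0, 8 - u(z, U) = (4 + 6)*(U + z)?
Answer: -123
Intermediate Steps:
u(z, U) = 8 - 10*U - 10*z (u(z, U) = 8 - (4 + 6)*(U + z) = 8 - 10*(U + z) = 8 - (10*U + 10*z) = 8 + (-10*U - 10*z) = 8 - 10*U - 10*z)
x(r, w) = 2 (x(r, w) = -2/(-1) = -2*(-1) = 2)
T(K, v) = 2
m(d, Q) = -209 + Q + d (m(d, Q) = (Q + d) - 209 = -209 + Q + d)
F(C) = 2
F(-79) - m(157, 177) = 2 - (-209 + 177 + 157) = 2 - 1*125 = 2 - 125 = -123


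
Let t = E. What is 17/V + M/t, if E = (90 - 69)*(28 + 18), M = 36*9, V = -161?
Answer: 37/161 ≈ 0.22981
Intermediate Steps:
M = 324
E = 966 (E = 21*46 = 966)
t = 966
17/V + M/t = 17/(-161) + 324/966 = 17*(-1/161) + 324*(1/966) = -17/161 + 54/161 = 37/161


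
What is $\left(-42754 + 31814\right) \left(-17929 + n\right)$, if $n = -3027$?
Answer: $229258640$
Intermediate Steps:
$\left(-42754 + 31814\right) \left(-17929 + n\right) = \left(-42754 + 31814\right) \left(-17929 - 3027\right) = \left(-10940\right) \left(-20956\right) = 229258640$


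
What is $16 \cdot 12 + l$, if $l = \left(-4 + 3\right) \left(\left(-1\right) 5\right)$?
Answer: $197$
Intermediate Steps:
$l = 5$ ($l = \left(-1\right) \left(-5\right) = 5$)
$16 \cdot 12 + l = 16 \cdot 12 + 5 = 192 + 5 = 197$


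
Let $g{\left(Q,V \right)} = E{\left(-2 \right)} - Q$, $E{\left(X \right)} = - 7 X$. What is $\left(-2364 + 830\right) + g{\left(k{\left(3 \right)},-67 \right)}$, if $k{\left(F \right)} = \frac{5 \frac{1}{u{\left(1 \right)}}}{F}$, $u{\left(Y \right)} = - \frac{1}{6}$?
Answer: $-1510$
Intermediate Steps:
$u{\left(Y \right)} = - \frac{1}{6}$ ($u{\left(Y \right)} = \left(-1\right) \frac{1}{6} = - \frac{1}{6}$)
$k{\left(F \right)} = - \frac{30}{F}$ ($k{\left(F \right)} = \frac{5 \frac{1}{- \frac{1}{6}}}{F} = \frac{5 \left(-6\right)}{F} = - \frac{30}{F}$)
$g{\left(Q,V \right)} = 14 - Q$ ($g{\left(Q,V \right)} = \left(-7\right) \left(-2\right) - Q = 14 - Q$)
$\left(-2364 + 830\right) + g{\left(k{\left(3 \right)},-67 \right)} = \left(-2364 + 830\right) + \left(14 - - \frac{30}{3}\right) = -1534 + \left(14 - \left(-30\right) \frac{1}{3}\right) = -1534 + \left(14 - -10\right) = -1534 + \left(14 + 10\right) = -1534 + 24 = -1510$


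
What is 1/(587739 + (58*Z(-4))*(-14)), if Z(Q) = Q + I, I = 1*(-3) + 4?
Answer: 1/590175 ≈ 1.6944e-6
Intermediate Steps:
I = 1 (I = -3 + 4 = 1)
Z(Q) = 1 + Q (Z(Q) = Q + 1 = 1 + Q)
1/(587739 + (58*Z(-4))*(-14)) = 1/(587739 + (58*(1 - 4))*(-14)) = 1/(587739 + (58*(-3))*(-14)) = 1/(587739 - 174*(-14)) = 1/(587739 + 2436) = 1/590175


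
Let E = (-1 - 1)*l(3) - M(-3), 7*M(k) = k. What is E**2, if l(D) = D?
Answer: 1521/49 ≈ 31.041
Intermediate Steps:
M(k) = k/7
E = -39/7 (E = (-1 - 1)*3 - (-3)/7 = -2*3 - 1*(-3/7) = -6 + 3/7 = -39/7 ≈ -5.5714)
E**2 = (-39/7)**2 = 1521/49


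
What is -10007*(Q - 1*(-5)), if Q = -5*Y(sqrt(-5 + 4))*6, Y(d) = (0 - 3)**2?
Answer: 2651855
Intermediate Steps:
Y(d) = 9 (Y(d) = (-3)**2 = 9)
Q = -270 (Q = -5*9*6 = -45*6 = -270)
-10007*(Q - 1*(-5)) = -10007*(-270 - 1*(-5)) = -10007*(-270 + 5) = -10007*(-265) = 2651855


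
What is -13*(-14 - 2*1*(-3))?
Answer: 104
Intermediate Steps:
-13*(-14 - 2*1*(-3)) = -13*(-14 - 2*(-3)) = -13*(-14 + 6) = -13*(-8) = 104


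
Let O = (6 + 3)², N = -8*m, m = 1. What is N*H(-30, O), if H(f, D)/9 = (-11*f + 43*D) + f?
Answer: -272376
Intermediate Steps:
N = -8 (N = -8*1 = -8)
O = 81 (O = 9² = 81)
H(f, D) = -90*f + 387*D (H(f, D) = 9*((-11*f + 43*D) + f) = 9*(-10*f + 43*D) = -90*f + 387*D)
N*H(-30, O) = -8*(-90*(-30) + 387*81) = -8*(2700 + 31347) = -8*34047 = -272376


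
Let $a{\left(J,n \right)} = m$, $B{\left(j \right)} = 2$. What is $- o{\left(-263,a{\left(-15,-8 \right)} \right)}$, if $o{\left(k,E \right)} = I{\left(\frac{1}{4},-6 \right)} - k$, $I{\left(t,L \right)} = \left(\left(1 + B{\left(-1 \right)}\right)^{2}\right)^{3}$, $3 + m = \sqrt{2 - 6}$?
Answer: $-992$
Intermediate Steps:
$m = -3 + 2 i$ ($m = -3 + \sqrt{2 - 6} = -3 + \sqrt{-4} = -3 + 2 i \approx -3.0 + 2.0 i$)
$a{\left(J,n \right)} = -3 + 2 i$
$I{\left(t,L \right)} = 729$ ($I{\left(t,L \right)} = \left(\left(1 + 2\right)^{2}\right)^{3} = \left(3^{2}\right)^{3} = 9^{3} = 729$)
$o{\left(k,E \right)} = 729 - k$
$- o{\left(-263,a{\left(-15,-8 \right)} \right)} = - (729 - -263) = - (729 + 263) = \left(-1\right) 992 = -992$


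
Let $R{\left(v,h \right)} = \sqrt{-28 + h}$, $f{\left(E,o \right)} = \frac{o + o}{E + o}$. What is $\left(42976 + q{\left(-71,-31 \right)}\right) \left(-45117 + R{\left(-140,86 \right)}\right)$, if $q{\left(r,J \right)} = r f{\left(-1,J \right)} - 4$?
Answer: $- \frac{30920981067}{16} + \frac{685351 \sqrt{58}}{16} \approx -1.9322 \cdot 10^{9}$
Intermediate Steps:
$f{\left(E,o \right)} = \frac{2 o}{E + o}$
$q{\left(r,J \right)} = -4 + \frac{2 J r}{-1 + J}$ ($q{\left(r,J \right)} = r \frac{2 J}{-1 + J} - 4 = \frac{2 J r}{-1 + J} - 4 = -4 + \frac{2 J r}{-1 + J}$)
$\left(42976 + q{\left(-71,-31 \right)}\right) \left(-45117 + R{\left(-140,86 \right)}\right) = \left(42976 + \frac{2 \left(2 - -62 - -2201\right)}{-1 - 31}\right) \left(-45117 + \sqrt{-28 + 86}\right) = \left(42976 + \frac{2 \left(2 + 62 + 2201\right)}{-32}\right) \left(-45117 + \sqrt{58}\right) = \left(42976 + 2 \left(- \frac{1}{32}\right) 2265\right) \left(-45117 + \sqrt{58}\right) = \left(42976 - \frac{2265}{16}\right) \left(-45117 + \sqrt{58}\right) = \frac{685351 \left(-45117 + \sqrt{58}\right)}{16} = - \frac{30920981067}{16} + \frac{685351 \sqrt{58}}{16}$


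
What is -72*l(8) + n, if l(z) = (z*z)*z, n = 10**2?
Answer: -36764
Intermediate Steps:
n = 100
l(z) = z**3 (l(z) = z**2*z = z**3)
-72*l(8) + n = -72*8**3 + 100 = -72*512 + 100 = -36864 + 100 = -36764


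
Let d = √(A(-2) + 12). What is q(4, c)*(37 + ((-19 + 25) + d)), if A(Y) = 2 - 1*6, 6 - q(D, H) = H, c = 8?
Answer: -86 - 4*√2 ≈ -91.657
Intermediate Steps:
q(D, H) = 6 - H
A(Y) = -4 (A(Y) = 2 - 6 = -4)
d = 2*√2 (d = √(-4 + 12) = √8 = 2*√2 ≈ 2.8284)
q(4, c)*(37 + ((-19 + 25) + d)) = (6 - 1*8)*(37 + ((-19 + 25) + 2*√2)) = (6 - 8)*(37 + (6 + 2*√2)) = -2*(43 + 2*√2) = -86 - 4*√2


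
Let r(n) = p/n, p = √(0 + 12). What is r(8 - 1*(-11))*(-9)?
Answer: -18*√3/19 ≈ -1.6409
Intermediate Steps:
p = 2*√3 (p = √12 = 2*√3 ≈ 3.4641)
r(n) = 2*√3/n (r(n) = (2*√3)/n = 2*√3/n)
r(8 - 1*(-11))*(-9) = (2*√3/(8 - 1*(-11)))*(-9) = (2*√3/(8 + 11))*(-9) = (2*√3/19)*(-9) = -18*√3/19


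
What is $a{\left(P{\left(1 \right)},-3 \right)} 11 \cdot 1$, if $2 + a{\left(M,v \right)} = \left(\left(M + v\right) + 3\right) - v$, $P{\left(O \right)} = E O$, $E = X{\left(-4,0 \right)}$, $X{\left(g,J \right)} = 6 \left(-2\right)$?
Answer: $-121$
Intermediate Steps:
$X{\left(g,J \right)} = -12$
$E = -12$
$P{\left(O \right)} = - 12 O$
$a{\left(M,v \right)} = 1 + M$ ($a{\left(M,v \right)} = -2 + \left(\left(\left(M + v\right) + 3\right) - v\right) = -2 + \left(\left(3 + M + v\right) - v\right) = -2 + \left(3 + M\right) = 1 + M$)
$a{\left(P{\left(1 \right)},-3 \right)} 11 \cdot 1 = \left(1 - 12\right) 11 \cdot 1 = \left(-11\right) 11 \cdot 1 = \left(-121\right) 1 = -121$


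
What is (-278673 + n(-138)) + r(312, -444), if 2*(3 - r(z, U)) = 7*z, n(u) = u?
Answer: -279900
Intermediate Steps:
r(z, U) = 3 - 7*z/2
(-278673 + n(-138)) + r(312, -444) = (-278673 - 138) + (3 - 7/2*312) = -278811 + (3 - 1092) = -278811 - 1089 = -279900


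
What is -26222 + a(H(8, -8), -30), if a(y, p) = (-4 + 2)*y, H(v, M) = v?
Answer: -26238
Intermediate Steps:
a(y, p) = -2*y
-26222 + a(H(8, -8), -30) = -26222 - 2*8 = -26222 - 16 = -26238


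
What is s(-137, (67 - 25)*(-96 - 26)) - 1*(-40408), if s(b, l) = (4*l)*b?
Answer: 2848360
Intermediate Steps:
s(b, l) = 4*b*l
s(-137, (67 - 25)*(-96 - 26)) - 1*(-40408) = 4*(-137)*((67 - 25)*(-96 - 26)) - 1*(-40408) = 4*(-137)*(42*(-122)) + 40408 = 4*(-137)*(-5124) + 40408 = 2807952 + 40408 = 2848360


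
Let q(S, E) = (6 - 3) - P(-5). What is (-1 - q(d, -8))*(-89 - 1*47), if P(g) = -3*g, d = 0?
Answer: -1496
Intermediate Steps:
q(S, E) = -12 (q(S, E) = (6 - 3) - (-3)*(-5) = 3 - 1*15 = 3 - 15 = -12)
(-1 - q(d, -8))*(-89 - 1*47) = (-1 - 1*(-12))*(-89 - 1*47) = (-1 + 12)*(-89 - 47) = 11*(-136) = -1496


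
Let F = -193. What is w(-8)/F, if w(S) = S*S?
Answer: -64/193 ≈ -0.33161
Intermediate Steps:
w(S) = S**2
w(-8)/F = (-8)**2/(-193) = 64*(-1/193) = -64/193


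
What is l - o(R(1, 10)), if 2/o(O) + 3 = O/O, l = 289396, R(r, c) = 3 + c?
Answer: 289397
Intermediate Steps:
o(O) = -1 (o(O) = 2/(-3 + O/O) = 2/(-3 + 1) = 2/(-2) = 2*(-½) = -1)
l - o(R(1, 10)) = 289396 - 1*(-1) = 289396 + 1 = 289397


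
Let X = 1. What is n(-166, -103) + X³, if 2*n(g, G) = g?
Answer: -82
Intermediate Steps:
n(g, G) = g/2
n(-166, -103) + X³ = (½)*(-166) + 1³ = -83 + 1 = -82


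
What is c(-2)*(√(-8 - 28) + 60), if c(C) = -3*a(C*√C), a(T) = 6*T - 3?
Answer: 54*(1 + 4*I*√2)*(10 + I) ≈ 234.53 + 3108.7*I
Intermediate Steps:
a(T) = -3 + 6*T
c(C) = 9 - 18*C^(3/2) (c(C) = -3*(-3 + 6*(C*√C)) = -3*(-3 + 6*C^(3/2)) = 9 - 18*C^(3/2))
c(-2)*(√(-8 - 28) + 60) = (9 - (-36)*I*√2)*(√(-8 - 28) + 60) = (9 - (-36)*I*√2)*(√(-36) + 60) = (9 + 36*I*√2)*(6*I + 60) = (9 + 36*I*√2)*(60 + 6*I)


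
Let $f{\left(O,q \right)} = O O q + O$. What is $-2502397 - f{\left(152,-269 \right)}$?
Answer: $3712427$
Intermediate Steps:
$f{\left(O,q \right)} = O + q O^{2}$ ($f{\left(O,q \right)} = O^{2} q + O = q O^{2} + O = O + q O^{2}$)
$-2502397 - f{\left(152,-269 \right)} = -2502397 - 152 \left(1 + 152 \left(-269\right)\right) = -2502397 - 152 \left(1 - 40888\right) = -2502397 - 152 \left(-40887\right) = -2502397 - -6214824 = -2502397 + 6214824 = 3712427$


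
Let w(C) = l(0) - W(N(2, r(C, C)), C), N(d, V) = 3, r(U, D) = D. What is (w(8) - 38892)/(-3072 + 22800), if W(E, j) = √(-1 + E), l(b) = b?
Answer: -3241/1644 - √2/19728 ≈ -1.9715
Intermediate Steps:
w(C) = -√2 (w(C) = 0 - √(-1 + 3) = 0 - √2 = -√2)
(w(8) - 38892)/(-3072 + 22800) = (-√2 - 38892)/(-3072 + 22800) = (-38892 - √2)/19728 = (-38892 - √2)*(1/19728) = -3241/1644 - √2/19728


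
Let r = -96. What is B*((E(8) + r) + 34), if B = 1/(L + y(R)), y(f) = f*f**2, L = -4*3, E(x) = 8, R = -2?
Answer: 27/10 ≈ 2.7000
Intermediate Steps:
L = -12
y(f) = f**3
B = -1/20 (B = 1/(-12 + (-2)**3) = 1/(-12 - 8) = 1/(-20) = -1/20 ≈ -0.050000)
B*((E(8) + r) + 34) = -((8 - 96) + 34)/20 = -(-88 + 34)/20 = -1/20*(-54) = 27/10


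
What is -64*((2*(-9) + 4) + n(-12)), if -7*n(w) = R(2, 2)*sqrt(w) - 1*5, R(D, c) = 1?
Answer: 5952/7 + 128*I*sqrt(3)/7 ≈ 850.29 + 31.672*I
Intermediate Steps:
n(w) = 5/7 - sqrt(w)/7 (n(w) = -(1*sqrt(w) - 1*5)/7 = -(sqrt(w) - 5)/7 = -(-5 + sqrt(w))/7 = 5/7 - sqrt(w)/7)
-64*((2*(-9) + 4) + n(-12)) = -64*((2*(-9) + 4) + (5/7 - 2*I*sqrt(3)/7)) = -64*((-18 + 4) + (5/7 - 2*I*sqrt(3)/7)) = -64*(-14 + (5/7 - 2*I*sqrt(3)/7)) = -64*(-93/7 - 2*I*sqrt(3)/7) = 5952/7 + 128*I*sqrt(3)/7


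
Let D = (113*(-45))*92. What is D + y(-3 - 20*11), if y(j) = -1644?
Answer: -469464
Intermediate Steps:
D = -467820 (D = -5085*92 = -467820)
D + y(-3 - 20*11) = -467820 - 1644 = -469464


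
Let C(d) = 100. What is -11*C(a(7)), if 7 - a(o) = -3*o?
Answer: -1100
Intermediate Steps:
a(o) = 7 + 3*o (a(o) = 7 - (-3)*o = 7 + 3*o)
-11*C(a(7)) = -11*100 = -1100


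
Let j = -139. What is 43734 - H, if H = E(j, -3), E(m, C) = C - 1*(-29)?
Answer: 43708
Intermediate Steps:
E(m, C) = 29 + C (E(m, C) = C + 29 = 29 + C)
H = 26 (H = 29 - 3 = 26)
43734 - H = 43734 - 1*26 = 43734 - 26 = 43708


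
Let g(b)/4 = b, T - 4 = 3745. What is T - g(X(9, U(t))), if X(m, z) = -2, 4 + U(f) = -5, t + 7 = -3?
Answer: 3757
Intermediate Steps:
t = -10 (t = -7 - 3 = -10)
U(f) = -9 (U(f) = -4 - 5 = -9)
T = 3749 (T = 4 + 3745 = 3749)
g(b) = 4*b
T - g(X(9, U(t))) = 3749 - 4*(-2) = 3749 - 1*(-8) = 3749 + 8 = 3757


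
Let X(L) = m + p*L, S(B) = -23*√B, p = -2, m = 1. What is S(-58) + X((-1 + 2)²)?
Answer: -1 - 23*I*√58 ≈ -1.0 - 175.16*I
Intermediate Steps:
X(L) = 1 - 2*L
S(-58) + X((-1 + 2)²) = -23*I*√58 + (1 - 2*(-1 + 2)²) = -23*I*√58 + (1 - 2*1²) = -23*I*√58 + (1 - 2*1) = -23*I*√58 + (1 - 2) = -23*I*√58 - 1 = -1 - 23*I*√58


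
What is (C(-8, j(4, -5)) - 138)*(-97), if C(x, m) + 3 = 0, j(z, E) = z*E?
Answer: 13677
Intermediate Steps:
j(z, E) = E*z
C(x, m) = -3 (C(x, m) = -3 + 0 = -3)
(C(-8, j(4, -5)) - 138)*(-97) = (-3 - 138)*(-97) = -141*(-97) = 13677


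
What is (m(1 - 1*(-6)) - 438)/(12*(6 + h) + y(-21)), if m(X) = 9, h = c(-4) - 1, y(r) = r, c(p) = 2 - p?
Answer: -143/37 ≈ -3.8649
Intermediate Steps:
h = 5 (h = (2 - 1*(-4)) - 1 = (2 + 4) - 1 = 6 - 1 = 5)
(m(1 - 1*(-6)) - 438)/(12*(6 + h) + y(-21)) = (9 - 438)/(12*(6 + 5) - 21) = -429/(12*11 - 21) = -429/(132 - 21) = -429/111 = -429*1/111 = -143/37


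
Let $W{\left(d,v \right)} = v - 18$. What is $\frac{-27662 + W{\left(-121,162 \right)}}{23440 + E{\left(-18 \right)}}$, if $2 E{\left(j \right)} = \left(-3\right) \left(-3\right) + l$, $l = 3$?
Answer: $- \frac{13759}{11723} \approx -1.1737$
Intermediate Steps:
$W{\left(d,v \right)} = -18 + v$
$E{\left(j \right)} = 6$ ($E{\left(j \right)} = \frac{\left(-3\right) \left(-3\right) + 3}{2} = \frac{9 + 3}{2} = \frac{1}{2} \cdot 12 = 6$)
$\frac{-27662 + W{\left(-121,162 \right)}}{23440 + E{\left(-18 \right)}} = \frac{-27662 + \left(-18 + 162\right)}{23440 + 6} = \frac{-27662 + 144}{23446} = \left(-27518\right) \frac{1}{23446} = - \frac{13759}{11723}$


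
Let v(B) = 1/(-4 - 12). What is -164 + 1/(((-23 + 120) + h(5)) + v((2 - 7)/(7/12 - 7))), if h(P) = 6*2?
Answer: -285836/1743 ≈ -163.99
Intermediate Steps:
v(B) = -1/16 (v(B) = 1/(-16) = -1/16)
h(P) = 12
-164 + 1/(((-23 + 120) + h(5)) + v((2 - 7)/(7/12 - 7))) = -164 + 1/(((-23 + 120) + 12) - 1/16) = -164 + 1/((97 + 12) - 1/16) = -164 + 1/(109 - 1/16) = -164 + 1/(1743/16) = -164 + 16/1743 = -285836/1743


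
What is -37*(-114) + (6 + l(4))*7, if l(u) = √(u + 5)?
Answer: 4281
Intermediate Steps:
l(u) = √(5 + u)
-37*(-114) + (6 + l(4))*7 = -37*(-114) + (6 + √(5 + 4))*7 = 4218 + (6 + √9)*7 = 4218 + (6 + 3)*7 = 4218 + 9*7 = 4218 + 63 = 4281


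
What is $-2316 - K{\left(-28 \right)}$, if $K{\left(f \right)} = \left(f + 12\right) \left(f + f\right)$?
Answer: $-3212$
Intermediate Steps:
$K{\left(f \right)} = 2 f \left(12 + f\right)$ ($K{\left(f \right)} = \left(12 + f\right) 2 f = 2 f \left(12 + f\right)$)
$-2316 - K{\left(-28 \right)} = -2316 - 2 \left(-28\right) \left(12 - 28\right) = -2316 - 2 \left(-28\right) \left(-16\right) = -2316 - 896 = -3212$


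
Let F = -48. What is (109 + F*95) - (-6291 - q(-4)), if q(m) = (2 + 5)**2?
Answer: 1889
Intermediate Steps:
q(m) = 49 (q(m) = 7**2 = 49)
(109 + F*95) - (-6291 - q(-4)) = (109 - 48*95) - (-6291 - 1*49) = (109 - 4560) - (-6291 - 49) = -4451 - 1*(-6340) = -4451 + 6340 = 1889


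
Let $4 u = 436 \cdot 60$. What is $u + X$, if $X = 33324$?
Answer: $39864$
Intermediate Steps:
$u = 6540$ ($u = \frac{436 \cdot 60}{4} = \frac{1}{4} \cdot 26160 = 6540$)
$u + X = 6540 + 33324 = 39864$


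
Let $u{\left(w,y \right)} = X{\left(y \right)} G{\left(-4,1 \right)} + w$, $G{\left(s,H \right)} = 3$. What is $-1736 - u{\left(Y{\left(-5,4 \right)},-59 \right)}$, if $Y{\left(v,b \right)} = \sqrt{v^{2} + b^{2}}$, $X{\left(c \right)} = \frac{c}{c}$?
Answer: $-1739 - \sqrt{41} \approx -1745.4$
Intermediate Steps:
$X{\left(c \right)} = 1$
$Y{\left(v,b \right)} = \sqrt{b^{2} + v^{2}}$
$u{\left(w,y \right)} = 3 + w$ ($u{\left(w,y \right)} = 1 \cdot 3 + w = 3 + w$)
$-1736 - u{\left(Y{\left(-5,4 \right)},-59 \right)} = -1736 - \left(3 + \sqrt{4^{2} + \left(-5\right)^{2}}\right) = -1736 - \left(3 + \sqrt{16 + 25}\right) = -1736 - \left(3 + \sqrt{41}\right) = -1739 - \sqrt{41}$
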